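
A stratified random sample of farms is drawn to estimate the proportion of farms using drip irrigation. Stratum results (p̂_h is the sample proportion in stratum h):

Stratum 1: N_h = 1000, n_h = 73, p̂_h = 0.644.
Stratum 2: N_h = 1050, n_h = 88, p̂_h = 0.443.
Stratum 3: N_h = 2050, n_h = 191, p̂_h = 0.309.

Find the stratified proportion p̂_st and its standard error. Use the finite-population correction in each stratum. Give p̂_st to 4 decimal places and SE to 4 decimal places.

N = 4100; stratum weights W_h = N_h/N.
p̂_st = Σ W_h p̂_h = (1000·0.644 + 1050·0.443 + 2050·0.309)/4100 = 0.42502
V̂(p̂_st) = Σ W_h² (1 − n_h/N_h) p̂_h(1−p̂_h)/(n_h−1):
  stratum 1: (1000/4100)²·(1 − 73/1000)·0.644·0.356/72 = 0.000175596
  stratum 2: (1050/4100)²·(1 − 88/1050)·0.443·0.557/87 = 0.000170426
  stratum 3: (2050/4100)²·(1 − 191/2050)·0.309·0.691/190 = 0.00025477
V̂(p̂_st) = 0.000600793; SE = √V̂ = 0.0245111

p̂_st ≈ 0.4250, SE ≈ 0.0245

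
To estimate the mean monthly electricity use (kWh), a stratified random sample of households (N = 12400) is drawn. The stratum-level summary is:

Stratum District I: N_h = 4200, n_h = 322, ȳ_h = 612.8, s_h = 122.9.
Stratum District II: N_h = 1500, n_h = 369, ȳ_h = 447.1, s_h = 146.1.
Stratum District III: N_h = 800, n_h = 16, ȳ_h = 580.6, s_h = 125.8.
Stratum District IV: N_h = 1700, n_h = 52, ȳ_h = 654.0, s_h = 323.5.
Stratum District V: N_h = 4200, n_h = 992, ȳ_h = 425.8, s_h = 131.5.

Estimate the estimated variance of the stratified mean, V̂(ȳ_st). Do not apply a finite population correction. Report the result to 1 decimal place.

V̂(ȳ_st) = Σ W_h² s_h²/n_h, with W_h = N_h/N and N = 12400:
  stratum District I: (4200/12400)²·122.9²/322 = 5.3815
  stratum District II: (1500/12400)²·146.1²/369 = 0.846473
  stratum District III: (800/12400)²·125.8²/16 = 4.11697
  stratum District IV: (1700/12400)²·323.5²/52 = 37.8268
  stratum District V: (4200/12400)²·131.5²/992 = 1.99984
V̂(ȳ_st) = 50.1716

V̂(ȳ_st) ≈ 50.2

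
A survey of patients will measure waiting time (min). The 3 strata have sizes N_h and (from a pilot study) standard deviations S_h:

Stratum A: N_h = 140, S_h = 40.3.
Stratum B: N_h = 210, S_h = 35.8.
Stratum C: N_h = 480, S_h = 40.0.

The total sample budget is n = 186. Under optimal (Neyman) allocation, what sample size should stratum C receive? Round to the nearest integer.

110

Neyman allocation: n_h = n · N_h S_h / Σ N_i S_i, with n = 186.
  stratum A: N_h·S_h = 140·40.3 = 5642.00
  stratum B: N_h·S_h = 210·35.8 = 7518.00
  stratum C: N_h·S_h = 480·40.0 = 19200.00
Σ N_h S_h = 32360.00
n for stratum C = 186·19200.00/32360.00 = 110.358 → 110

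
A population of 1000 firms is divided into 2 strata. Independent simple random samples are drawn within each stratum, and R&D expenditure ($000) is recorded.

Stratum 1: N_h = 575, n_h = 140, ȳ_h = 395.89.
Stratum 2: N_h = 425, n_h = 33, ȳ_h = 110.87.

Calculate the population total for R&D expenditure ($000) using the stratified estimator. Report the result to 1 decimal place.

τ̂_st = Σ N_h ȳ_h = 575·395.89 + 425·110.87 = 274756.5

τ̂_st ≈ 274756.5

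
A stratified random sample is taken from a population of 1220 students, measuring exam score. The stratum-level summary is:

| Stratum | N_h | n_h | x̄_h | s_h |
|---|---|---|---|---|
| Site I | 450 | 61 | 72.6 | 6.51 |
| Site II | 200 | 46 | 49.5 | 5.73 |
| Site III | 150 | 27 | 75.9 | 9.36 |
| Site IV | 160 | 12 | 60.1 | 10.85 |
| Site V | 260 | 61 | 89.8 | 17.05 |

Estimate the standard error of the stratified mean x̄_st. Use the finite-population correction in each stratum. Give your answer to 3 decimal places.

SE(x̄_st) ≈ 0.677

V̂(x̄_st) = Σ W_h² (1 − n_h/N_h) s_h²/n_h, with W_h = N_h/N and N = 1220:
  stratum Site I: (450/1220)²·(1 − 61/450)·6.51²/61 = 0.0817099
  stratum Site II: (200/1220)²·(1 − 46/200)·5.73²/46 = 0.0147701
  stratum Site III: (150/1220)²·(1 − 27/150)·9.36²/27 = 0.0402221
  stratum Site IV: (160/1220)²·(1 − 12/160)·10.85²/12 = 0.156077
  stratum Site V: (260/1220)²·(1 − 61/260)·17.05²/61 = 0.165663
V̂(x̄_st) = 0.458443
SE(x̄_st) = √0.458443 = 0.677084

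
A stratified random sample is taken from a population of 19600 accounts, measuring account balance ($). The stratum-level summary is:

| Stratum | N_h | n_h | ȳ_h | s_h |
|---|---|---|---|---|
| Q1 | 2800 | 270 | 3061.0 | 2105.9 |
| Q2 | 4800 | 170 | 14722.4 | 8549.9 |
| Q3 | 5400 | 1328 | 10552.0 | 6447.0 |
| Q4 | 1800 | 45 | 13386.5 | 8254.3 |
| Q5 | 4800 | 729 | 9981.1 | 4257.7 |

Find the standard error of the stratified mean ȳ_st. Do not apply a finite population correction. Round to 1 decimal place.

V̂(ȳ_st) = Σ W_h² s_h²/n_h, with W_h = N_h/N and N = 19600:
  stratum Q1: (2800/19600)²·2105.9²/270 = 335.209
  stratum Q2: (4800/19600)²·8549.9²/170 = 25789.5
  stratum Q3: (5400/19600)²·6447.0²/1328 = 2375.71
  stratum Q4: (1800/19600)²·8254.3²/45 = 12769.7
  stratum Q5: (4800/19600)²·4257.7²/729 = 1491.4
V̂(ȳ_st) = 42761.5
SE(ȳ_st) = √42761.5 = 206.789

SE(ȳ_st) ≈ 206.8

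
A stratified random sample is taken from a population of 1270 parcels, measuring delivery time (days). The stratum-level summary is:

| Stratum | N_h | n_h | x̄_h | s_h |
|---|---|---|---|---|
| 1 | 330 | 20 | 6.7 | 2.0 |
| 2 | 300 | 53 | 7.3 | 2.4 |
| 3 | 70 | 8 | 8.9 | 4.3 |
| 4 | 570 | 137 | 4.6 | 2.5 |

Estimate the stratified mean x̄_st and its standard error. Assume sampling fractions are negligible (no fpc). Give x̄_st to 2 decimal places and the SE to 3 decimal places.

x̄_st ≈ 6.02, SE ≈ 0.189

x̄_st = Σ W_h x̄_h = (330·6.7 + 300·7.3 + 70·8.9 + 570·4.6)/1270 = 6.02047
V̂(x̄_st) = Σ W_h² s_h²/n_h, with W_h = N_h/N and N = 1270:
  stratum 1: (330/1270)²·2.0²/20 = 0.0135036
  stratum 2: (300/1270)²·2.4²/53 = 0.00606431
  stratum 3: (70/1270)²·4.3²/8 = 0.00702159
  stratum 4: (570/1270)²·2.5²/137 = 0.00918971
V̂(x̄_st) = 0.0357792
SE(x̄_st) = √0.0357792 = 0.189154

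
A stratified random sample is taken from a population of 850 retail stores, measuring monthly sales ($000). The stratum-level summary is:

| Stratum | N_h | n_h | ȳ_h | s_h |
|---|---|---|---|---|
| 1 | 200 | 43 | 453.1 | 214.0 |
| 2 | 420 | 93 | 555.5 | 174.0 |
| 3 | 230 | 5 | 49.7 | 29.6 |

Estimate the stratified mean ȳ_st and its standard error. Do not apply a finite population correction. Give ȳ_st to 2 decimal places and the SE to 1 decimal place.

ȳ_st ≈ 394.54, SE ≈ 12.3

ȳ_st = Σ W_h ȳ_h = (200·453.1 + 420·555.5 + 230·49.7)/850 = 394.54235
V̂(ȳ_st) = Σ W_h² s_h²/n_h, with W_h = N_h/N and N = 850:
  stratum 1: (200/850)²·214.0²/43 = 58.9632
  stratum 2: (420/850)²·174.0²/93 = 79.4834
  stratum 3: (230/850)²·29.6²/5 = 12.8301
V̂(ȳ_st) = 151.277
SE(ȳ_st) = √151.277 = 12.2995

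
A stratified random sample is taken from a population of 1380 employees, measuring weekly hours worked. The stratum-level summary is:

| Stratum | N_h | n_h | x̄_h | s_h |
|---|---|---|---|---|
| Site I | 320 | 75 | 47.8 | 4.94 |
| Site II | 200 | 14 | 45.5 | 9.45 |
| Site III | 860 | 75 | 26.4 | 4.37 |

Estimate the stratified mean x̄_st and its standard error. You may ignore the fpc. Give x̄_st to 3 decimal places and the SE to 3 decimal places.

x̄_st ≈ 34.130, SE ≈ 0.500

x̄_st = Σ W_h x̄_h = (320·47.8 + 200·45.5 + 860·26.4)/1380 = 34.13043
V̂(x̄_st) = Σ W_h² s_h²/n_h, with W_h = N_h/N and N = 1380:
  stratum Site I: (320/1380)²·4.94²/75 = 0.0174958
  stratum Site II: (200/1380)²·9.45²/14 = 0.133979
  stratum Site III: (860/1380)²·4.37²/75 = 0.0988873
V̂(x̄_st) = 0.250362
SE(x̄_st) = √0.250362 = 0.500362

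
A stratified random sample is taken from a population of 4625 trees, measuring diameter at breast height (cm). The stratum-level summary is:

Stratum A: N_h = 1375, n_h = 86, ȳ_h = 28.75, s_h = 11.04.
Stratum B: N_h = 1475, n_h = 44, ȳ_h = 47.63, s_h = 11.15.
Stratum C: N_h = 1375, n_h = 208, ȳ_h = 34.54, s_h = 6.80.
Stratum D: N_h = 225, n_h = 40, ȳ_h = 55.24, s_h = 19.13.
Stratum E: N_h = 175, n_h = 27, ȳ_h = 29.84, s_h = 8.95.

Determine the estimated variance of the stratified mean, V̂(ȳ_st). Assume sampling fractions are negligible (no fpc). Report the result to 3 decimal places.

V̂(ȳ_st) ≈ 0.458

V̂(ȳ_st) = Σ W_h² s_h²/n_h, with W_h = N_h/N and N = 4625:
  stratum A: (1375/4625)²·11.04²/86 = 0.125263
  stratum B: (1475/4625)²·11.15²/44 = 0.287381
  stratum C: (1375/4625)²·6.80²/208 = 0.0196488
  stratum D: (225/4625)²·19.13²/40 = 0.0216527
  stratum E: (175/4625)²·8.95²/27 = 0.00424752
V̂(ȳ_st) = 0.458192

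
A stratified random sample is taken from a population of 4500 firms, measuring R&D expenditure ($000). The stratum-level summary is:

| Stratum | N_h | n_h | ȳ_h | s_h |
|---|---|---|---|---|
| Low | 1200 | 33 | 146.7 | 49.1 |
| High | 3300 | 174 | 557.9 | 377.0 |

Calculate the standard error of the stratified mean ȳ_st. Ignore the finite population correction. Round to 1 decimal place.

SE(ȳ_st) ≈ 21.1

V̂(ȳ_st) = Σ W_h² s_h²/n_h, with W_h = N_h/N and N = 4500:
  stratum Low: (1200/4500)²·49.1²/33 = 5.19501
  stratum High: (3300/4500)²·377.0²/174 = 439.275
V̂(ȳ_st) = 444.47
SE(ȳ_st) = √444.47 = 21.0825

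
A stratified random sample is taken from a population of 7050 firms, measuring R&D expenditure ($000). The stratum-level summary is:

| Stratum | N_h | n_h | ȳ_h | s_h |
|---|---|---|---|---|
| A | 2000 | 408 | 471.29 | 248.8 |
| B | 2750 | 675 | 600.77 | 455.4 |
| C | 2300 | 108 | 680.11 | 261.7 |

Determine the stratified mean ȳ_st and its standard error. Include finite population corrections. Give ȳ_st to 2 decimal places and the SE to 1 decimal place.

ȳ_st = Σ W_h ȳ_h = (2000·471.29 + 2750·600.77 + 2300·680.11)/7050 = 589.92206
V̂(ȳ_st) = Σ W_h² (1 − n_h/N_h) s_h²/n_h, with W_h = N_h/N and N = 7050:
  stratum A: (2000/7050)²·(1 − 408/2000)·248.8²/408 = 9.71931
  stratum B: (2750/7050)²·(1 − 675/2750)·455.4²/675 = 35.274
  stratum C: (2300/7050)²·(1 − 108/2300)·261.7²/108 = 64.3241
V̂(ȳ_st) = 109.317
SE(ȳ_st) = √109.317 = 10.4555

ȳ_st ≈ 589.92, SE ≈ 10.5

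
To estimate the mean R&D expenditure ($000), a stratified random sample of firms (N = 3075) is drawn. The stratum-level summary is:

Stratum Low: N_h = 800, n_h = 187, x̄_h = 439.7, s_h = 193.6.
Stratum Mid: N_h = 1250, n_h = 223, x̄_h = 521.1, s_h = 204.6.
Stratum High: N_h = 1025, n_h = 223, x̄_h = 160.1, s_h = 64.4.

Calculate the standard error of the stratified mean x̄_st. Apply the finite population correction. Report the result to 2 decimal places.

SE(x̄_st) ≈ 6.12

V̂(x̄_st) = Σ W_h² (1 − n_h/N_h) s_h²/n_h, with W_h = N_h/N and N = 3075:
  stratum Low: (800/3075)²·(1 − 187/800)·193.6²/187 = 10.3951
  stratum Mid: (1250/3075)²·(1 − 223/1250)·204.6²/223 = 25.4857
  stratum High: (1025/3075)²·(1 − 223/1025)·64.4²/223 = 1.61687
V̂(x̄_st) = 37.4977
SE(x̄_st) = √37.4977 = 6.12354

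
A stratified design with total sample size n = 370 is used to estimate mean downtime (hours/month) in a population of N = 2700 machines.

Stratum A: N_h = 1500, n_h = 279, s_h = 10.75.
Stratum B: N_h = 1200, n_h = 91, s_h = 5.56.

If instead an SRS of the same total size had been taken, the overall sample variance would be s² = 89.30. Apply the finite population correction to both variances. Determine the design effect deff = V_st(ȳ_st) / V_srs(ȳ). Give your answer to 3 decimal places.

deff ≈ 0.797

V̂(ȳ_st) = Σ W_h² (1 − n_h/N_h) s_h²/n_h, with W_h = N_h/N and N = 2700:
  stratum A: (1500/2700)²·(1 − 279/1500)·10.75²/279 = 0.104062
  stratum B: (1200/2700)²·(1 − 91/1200)·5.56²/91 = 0.0620145
V_st = 0.166077
V_srs = (1 − 370/2700)·89.30/370 = 0.208277
deff = V_st / V_srs = 0.166077/0.208277 = 0.7974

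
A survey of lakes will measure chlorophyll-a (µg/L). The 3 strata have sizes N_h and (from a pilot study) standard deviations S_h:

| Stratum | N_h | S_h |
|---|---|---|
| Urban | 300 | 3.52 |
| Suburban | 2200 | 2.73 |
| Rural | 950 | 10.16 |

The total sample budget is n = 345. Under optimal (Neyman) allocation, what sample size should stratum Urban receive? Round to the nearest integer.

22

Neyman allocation: n_h = n · N_h S_h / Σ N_i S_i, with n = 345.
  stratum Urban: N_h·S_h = 300·3.52 = 1056.00
  stratum Suburban: N_h·S_h = 2200·2.73 = 6006.00
  stratum Rural: N_h·S_h = 950·10.16 = 9652.00
Σ N_h S_h = 16714.00
n for stratum Urban = 345·1056.00/16714.00 = 21.797 → 22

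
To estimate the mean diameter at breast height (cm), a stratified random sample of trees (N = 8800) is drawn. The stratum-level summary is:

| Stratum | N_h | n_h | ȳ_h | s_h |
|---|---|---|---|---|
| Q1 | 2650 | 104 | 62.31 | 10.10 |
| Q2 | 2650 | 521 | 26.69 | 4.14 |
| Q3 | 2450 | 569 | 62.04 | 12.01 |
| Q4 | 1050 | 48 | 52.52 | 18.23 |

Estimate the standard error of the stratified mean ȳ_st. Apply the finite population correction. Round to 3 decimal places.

V̂(ȳ_st) = Σ W_h² (1 − n_h/N_h) s_h²/n_h, with W_h = N_h/N and N = 8800:
  stratum Q1: (2650/8800)²·(1 − 104/2650)·10.10²/104 = 0.0854571
  stratum Q2: (2650/8800)²·(1 − 521/2650)·4.14²/521 = 0.00239673
  stratum Q3: (2450/8800)²·(1 − 569/2450)·12.01²/569 = 0.0150856
  stratum Q4: (1050/8800)²·(1 − 48/1050)·18.23²/48 = 0.0940641
V̂(ȳ_st) = 0.197004
SE(ȳ_st) = √0.197004 = 0.443851

SE(ȳ_st) ≈ 0.444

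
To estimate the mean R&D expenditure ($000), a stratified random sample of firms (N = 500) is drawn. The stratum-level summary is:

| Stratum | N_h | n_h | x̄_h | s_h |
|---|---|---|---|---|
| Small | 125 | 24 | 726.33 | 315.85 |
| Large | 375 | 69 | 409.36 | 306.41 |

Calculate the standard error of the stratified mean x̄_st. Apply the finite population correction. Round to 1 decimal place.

SE(x̄_st) ≈ 28.9

V̂(x̄_st) = Σ W_h² (1 − n_h/N_h) s_h²/n_h, with W_h = N_h/N and N = 500:
  stratum Small: (125/500)²·(1 − 24/125)·315.85²/24 = 209.914
  stratum Large: (375/500)²·(1 − 69/375)·306.41²/69 = 624.553
V̂(x̄_st) = 834.467
SE(x̄_st) = √834.467 = 28.8872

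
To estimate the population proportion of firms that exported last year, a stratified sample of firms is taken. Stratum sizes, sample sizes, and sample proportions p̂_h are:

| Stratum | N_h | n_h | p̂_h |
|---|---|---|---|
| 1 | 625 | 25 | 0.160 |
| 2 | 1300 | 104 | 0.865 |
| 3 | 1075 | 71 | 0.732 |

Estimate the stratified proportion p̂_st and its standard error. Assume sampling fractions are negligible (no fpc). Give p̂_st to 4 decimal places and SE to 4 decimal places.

N = 3000; stratum weights W_h = N_h/N.
p̂_st = Σ W_h p̂_h = (625·0.160 + 1300·0.865 + 1075·0.732)/3000 = 0.67047
V̂(p̂_st) = Σ W_h² p̂_h(1−p̂_h)/(n_h−1):
  stratum 1: (625/3000)²·0.160·0.840/24 = 0.000243056
  stratum 2: (1300/3000)²·0.865·0.135/103 = 0.000212891
  stratum 3: (1075/3000)²·0.732·0.268/70 = 0.000359851
V̂(p̂_st) = 0.000815797; SE = √V̂ = 0.0285622

p̂_st ≈ 0.6705, SE ≈ 0.0286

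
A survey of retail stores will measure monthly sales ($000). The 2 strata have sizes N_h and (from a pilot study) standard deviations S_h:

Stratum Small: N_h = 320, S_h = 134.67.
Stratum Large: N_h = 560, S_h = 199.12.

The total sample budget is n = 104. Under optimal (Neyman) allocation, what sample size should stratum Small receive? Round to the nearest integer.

Neyman allocation: n_h = n · N_h S_h / Σ N_i S_i, with n = 104.
  stratum Small: N_h·S_h = 320·134.67 = 43094.40
  stratum Large: N_h·S_h = 560·199.12 = 111507.20
Σ N_h S_h = 154601.60
n for stratum Small = 104·43094.40/154601.60 = 28.989 → 29

29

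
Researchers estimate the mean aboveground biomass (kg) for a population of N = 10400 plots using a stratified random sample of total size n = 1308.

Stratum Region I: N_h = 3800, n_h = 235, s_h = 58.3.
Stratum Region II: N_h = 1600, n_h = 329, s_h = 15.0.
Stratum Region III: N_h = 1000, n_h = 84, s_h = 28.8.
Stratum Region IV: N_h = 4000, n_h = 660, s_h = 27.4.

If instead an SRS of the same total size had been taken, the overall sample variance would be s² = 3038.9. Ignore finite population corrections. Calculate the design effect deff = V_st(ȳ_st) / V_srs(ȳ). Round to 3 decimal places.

deff ≈ 0.950

V̂(ȳ_st) = Σ W_h² s_h²/n_h, with W_h = N_h/N and N = 10400:
  stratum Region I: (3800/10400)²·58.3²/235 = 1.93094
  stratum Region II: (1600/10400)²·15.0²/329 = 0.0161868
  stratum Region III: (1000/10400)²·28.8²/84 = 0.0912933
  stratum Region IV: (4000/10400)²·27.4²/660 = 0.168271
V_st = 2.2067
V_srs = s²/n = 3038.9/1308 = 2.32332
deff = V_st / V_srs = 2.2067/2.32332 = 0.9498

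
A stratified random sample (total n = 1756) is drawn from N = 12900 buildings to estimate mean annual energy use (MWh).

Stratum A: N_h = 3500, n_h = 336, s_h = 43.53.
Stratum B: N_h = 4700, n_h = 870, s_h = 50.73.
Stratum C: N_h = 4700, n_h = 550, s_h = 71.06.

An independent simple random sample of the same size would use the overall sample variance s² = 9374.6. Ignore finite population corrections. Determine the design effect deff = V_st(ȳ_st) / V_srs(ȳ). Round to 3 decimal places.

V̂(ȳ_st) = Σ W_h² s_h²/n_h, with W_h = N_h/N and N = 12900:
  stratum A: (3500/12900)²·43.53²/336 = 0.41514
  stratum B: (4700/12900)²·50.73²/870 = 0.392669
  stratum C: (4700/12900)²·71.06²/550 = 1.21872
V_st = 2.02653
V_srs = s²/n = 9374.6/1756 = 5.33861
deff = V_st / V_srs = 2.02653/5.33861 = 0.3796

deff ≈ 0.380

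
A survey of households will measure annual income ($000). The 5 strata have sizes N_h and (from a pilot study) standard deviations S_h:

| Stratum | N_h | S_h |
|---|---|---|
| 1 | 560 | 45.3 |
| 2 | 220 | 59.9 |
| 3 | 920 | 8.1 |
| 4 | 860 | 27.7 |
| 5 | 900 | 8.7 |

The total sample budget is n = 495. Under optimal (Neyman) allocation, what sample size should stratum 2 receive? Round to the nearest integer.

Neyman allocation: n_h = n · N_h S_h / Σ N_i S_i, with n = 495.
  stratum 1: N_h·S_h = 560·45.3 = 25368.00
  stratum 2: N_h·S_h = 220·59.9 = 13178.00
  stratum 3: N_h·S_h = 920·8.1 = 7452.00
  stratum 4: N_h·S_h = 860·27.7 = 23822.00
  stratum 5: N_h·S_h = 900·8.7 = 7830.00
Σ N_h S_h = 77650.00
n for stratum 2 = 495·13178.00/77650.00 = 84.007 → 84

84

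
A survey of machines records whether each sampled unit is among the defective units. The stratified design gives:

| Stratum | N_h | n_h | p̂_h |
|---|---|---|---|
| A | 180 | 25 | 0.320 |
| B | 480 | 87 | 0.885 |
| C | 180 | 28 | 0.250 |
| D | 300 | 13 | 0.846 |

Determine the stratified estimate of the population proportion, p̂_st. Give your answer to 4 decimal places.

p̂_st ≈ 0.6853

N = 1140; stratum weights W_h = N_h/N.
p̂_st = Σ W_h p̂_h = (180·0.320 + 480·0.885 + 180·0.250 + 300·0.846)/1140 = 0.68526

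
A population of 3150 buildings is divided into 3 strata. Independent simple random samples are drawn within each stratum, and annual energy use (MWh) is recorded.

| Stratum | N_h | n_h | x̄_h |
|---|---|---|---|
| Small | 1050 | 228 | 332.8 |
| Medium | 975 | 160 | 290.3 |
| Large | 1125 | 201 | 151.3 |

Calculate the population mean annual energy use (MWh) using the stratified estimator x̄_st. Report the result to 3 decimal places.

N = Σ N_h = 3150. Stratum weights W_h = N_h/N.
x̄_st = (1050·332.8 + 975·290.3 + 1125·151.3) / 3150 = 254.82381

x̄_st ≈ 254.824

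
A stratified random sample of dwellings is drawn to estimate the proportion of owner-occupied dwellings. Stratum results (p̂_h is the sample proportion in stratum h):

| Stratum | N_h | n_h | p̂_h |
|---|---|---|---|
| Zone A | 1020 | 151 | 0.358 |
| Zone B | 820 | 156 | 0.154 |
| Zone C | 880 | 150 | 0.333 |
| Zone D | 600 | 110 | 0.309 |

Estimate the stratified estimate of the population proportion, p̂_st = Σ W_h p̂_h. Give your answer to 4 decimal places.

p̂_st ≈ 0.2921

N = 3320; stratum weights W_h = N_h/N.
p̂_st = Σ W_h p̂_h = (1020·0.358 + 820·0.154 + 880·0.333 + 600·0.309)/3320 = 0.29213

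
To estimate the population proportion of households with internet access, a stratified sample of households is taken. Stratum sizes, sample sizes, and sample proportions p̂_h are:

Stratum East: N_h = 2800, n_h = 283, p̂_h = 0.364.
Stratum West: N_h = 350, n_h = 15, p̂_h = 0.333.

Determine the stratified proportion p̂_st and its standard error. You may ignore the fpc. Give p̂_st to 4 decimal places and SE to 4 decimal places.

p̂_st ≈ 0.3606, SE ≈ 0.0291

N = 3150; stratum weights W_h = N_h/N.
p̂_st = Σ W_h p̂_h = (2800·0.364 + 350·0.333)/3150 = 0.36056
V̂(p̂_st) = Σ W_h² p̂_h(1−p̂_h)/(n_h−1):
  stratum East: (2800/3150)²·0.364·0.636/282 = 0.000648641
  stratum West: (350/3150)²·0.333·0.667/14 = 0.000195865
V̂(p̂_st) = 0.000844506; SE = √V̂ = 0.0290604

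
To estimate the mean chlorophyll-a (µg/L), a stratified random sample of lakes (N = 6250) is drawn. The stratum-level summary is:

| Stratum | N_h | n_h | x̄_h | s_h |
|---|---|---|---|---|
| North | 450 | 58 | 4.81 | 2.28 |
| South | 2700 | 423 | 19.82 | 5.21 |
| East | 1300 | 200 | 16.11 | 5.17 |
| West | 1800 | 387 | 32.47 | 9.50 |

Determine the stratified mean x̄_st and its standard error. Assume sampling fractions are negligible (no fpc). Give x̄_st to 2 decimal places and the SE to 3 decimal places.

x̄_st = Σ W_h x̄_h = (450·4.81 + 2700·19.82 + 1300·16.11 + 1800·32.47)/6250 = 21.61080
V̂(x̄_st) = Σ W_h² s_h²/n_h, with W_h = N_h/N and N = 6250:
  stratum North: (450/6250)²·2.28²/58 = 0.000464629
  stratum South: (2700/6250)²·5.21²/423 = 0.0119757
  stratum East: (1300/6250)²·5.17²/200 = 0.005782
  stratum West: (1800/6250)²·9.50²/387 = 0.0193429
V̂(x̄_st) = 0.0375653
SE(x̄_st) = √0.0375653 = 0.193818

x̄_st ≈ 21.61, SE ≈ 0.194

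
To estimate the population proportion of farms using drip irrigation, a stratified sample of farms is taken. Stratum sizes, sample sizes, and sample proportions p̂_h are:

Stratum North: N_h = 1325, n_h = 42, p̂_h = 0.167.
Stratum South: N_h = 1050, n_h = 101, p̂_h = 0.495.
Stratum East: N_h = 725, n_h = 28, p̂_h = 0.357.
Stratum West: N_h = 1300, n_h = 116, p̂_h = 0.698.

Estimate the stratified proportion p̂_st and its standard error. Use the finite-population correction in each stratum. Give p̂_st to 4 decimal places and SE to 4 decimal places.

N = 4400; stratum weights W_h = N_h/N.
p̂_st = Σ W_h p̂_h = (1325·0.167 + 1050·0.495 + 725·0.357 + 1300·0.698)/4400 = 0.43347
V̂(p̂_st) = Σ W_h² (1 − n_h/N_h) p̂_h(1−p̂_h)/(n_h−1):
  stratum North: (1325/4400)²·(1 − 42/1325)·0.167·0.833/41 = 0.00029793
  stratum South: (1050/4400)²·(1 − 101/1050)·0.495·0.505/100 = 0.000128661
  stratum East: (725/4400)²·(1 − 28/725)·0.357·0.643/27 = 0.000221912
  stratum West: (1300/4400)²·(1 − 116/1300)·0.698·0.302/115 = 0.000145732
V̂(p̂_st) = 0.000794235; SE = √V̂ = 0.0281822

p̂_st ≈ 0.4335, SE ≈ 0.0282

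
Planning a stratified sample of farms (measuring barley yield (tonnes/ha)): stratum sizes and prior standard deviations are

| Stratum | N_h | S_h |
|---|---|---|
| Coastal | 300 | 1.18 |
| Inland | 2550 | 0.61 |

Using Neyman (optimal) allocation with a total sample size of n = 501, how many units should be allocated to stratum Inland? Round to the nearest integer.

Neyman allocation: n_h = n · N_h S_h / Σ N_i S_i, with n = 501.
  stratum Coastal: N_h·S_h = 300·1.18 = 354.00
  stratum Inland: N_h·S_h = 2550·0.61 = 1555.50
Σ N_h S_h = 1909.50
n for stratum Inland = 501·1555.50/1909.50 = 408.120 → 408

408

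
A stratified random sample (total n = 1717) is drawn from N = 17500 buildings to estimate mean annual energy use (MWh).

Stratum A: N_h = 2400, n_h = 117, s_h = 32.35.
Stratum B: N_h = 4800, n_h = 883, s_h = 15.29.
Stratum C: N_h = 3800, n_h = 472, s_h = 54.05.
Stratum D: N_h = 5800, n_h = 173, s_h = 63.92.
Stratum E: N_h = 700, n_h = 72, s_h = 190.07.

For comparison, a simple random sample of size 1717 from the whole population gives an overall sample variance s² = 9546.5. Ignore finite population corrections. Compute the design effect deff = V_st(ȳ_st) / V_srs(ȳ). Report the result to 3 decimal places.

V̂(ȳ_st) = Σ W_h² s_h²/n_h, with W_h = N_h/N and N = 17500:
  stratum A: (2400/17500)²·32.35²/117 = 0.168232
  stratum B: (4800/17500)²·15.29²/883 = 0.0199187
  stratum C: (3800/17500)²·54.05²/472 = 0.291837
  stratum D: (5800/17500)²·63.92²/173 = 2.59422
  stratum E: (700/17500)²·190.07²/72 = 0.802813
V_st = 3.87702
V_srs = s²/n = 9546.5/1717 = 5.55999
deff = V_st / V_srs = 3.87702/5.55999 = 0.6973

deff ≈ 0.697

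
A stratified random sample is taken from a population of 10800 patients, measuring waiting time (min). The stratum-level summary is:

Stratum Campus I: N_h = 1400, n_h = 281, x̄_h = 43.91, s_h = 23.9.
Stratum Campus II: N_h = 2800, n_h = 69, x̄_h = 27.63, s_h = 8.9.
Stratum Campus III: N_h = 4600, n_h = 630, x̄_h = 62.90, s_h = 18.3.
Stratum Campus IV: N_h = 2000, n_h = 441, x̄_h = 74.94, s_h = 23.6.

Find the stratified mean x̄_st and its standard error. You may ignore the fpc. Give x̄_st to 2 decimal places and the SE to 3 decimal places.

x̄_st = Σ W_h x̄_h = (1400·43.91 + 2800·27.63 + 4600·62.90 + 2000·74.94)/10800 = 53.52389
V̂(x̄_st) = Σ W_h² s_h²/n_h, with W_h = N_h/N and N = 10800:
  stratum Campus I: (1400/10800)²·23.9²/281 = 0.0341584
  stratum Campus II: (2800/10800)²·8.9²/69 = 0.0771613
  stratum Campus III: (4600/10800)²·18.3²/630 = 0.0964339
  stratum Campus IV: (2000/10800)²·23.6²/441 = 0.043311
V̂(x̄_st) = 0.251065
SE(x̄_st) = √0.251065 = 0.501063

x̄_st ≈ 53.52, SE ≈ 0.501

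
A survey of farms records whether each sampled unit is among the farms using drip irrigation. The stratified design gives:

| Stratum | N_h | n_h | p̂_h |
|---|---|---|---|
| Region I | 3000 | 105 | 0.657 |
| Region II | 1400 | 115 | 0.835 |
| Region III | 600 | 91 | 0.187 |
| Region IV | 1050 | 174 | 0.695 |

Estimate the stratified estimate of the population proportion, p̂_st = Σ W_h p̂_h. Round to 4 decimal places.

N = 6050; stratum weights W_h = N_h/N.
p̂_st = Σ W_h p̂_h = (3000·0.657 + 1400·0.835 + 600·0.187 + 1050·0.695)/6050 = 0.65817

p̂_st ≈ 0.6582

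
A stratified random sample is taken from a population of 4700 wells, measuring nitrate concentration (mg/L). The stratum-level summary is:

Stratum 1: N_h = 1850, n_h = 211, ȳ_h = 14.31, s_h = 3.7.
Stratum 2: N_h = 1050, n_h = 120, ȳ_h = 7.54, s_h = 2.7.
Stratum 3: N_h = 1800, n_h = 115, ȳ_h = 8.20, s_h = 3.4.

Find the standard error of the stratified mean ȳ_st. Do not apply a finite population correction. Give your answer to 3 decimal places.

SE(ȳ_st) ≈ 0.167

V̂(ȳ_st) = Σ W_h² s_h²/n_h, with W_h = N_h/N and N = 4700:
  stratum 1: (1850/4700)²·3.7²/211 = 0.0100524
  stratum 2: (1050/4700)²·2.7²/120 = 0.003032
  stratum 3: (1800/4700)²·3.4²/115 = 0.0147438
V̂(ȳ_st) = 0.0278282
SE(ȳ_st) = √0.0278282 = 0.166818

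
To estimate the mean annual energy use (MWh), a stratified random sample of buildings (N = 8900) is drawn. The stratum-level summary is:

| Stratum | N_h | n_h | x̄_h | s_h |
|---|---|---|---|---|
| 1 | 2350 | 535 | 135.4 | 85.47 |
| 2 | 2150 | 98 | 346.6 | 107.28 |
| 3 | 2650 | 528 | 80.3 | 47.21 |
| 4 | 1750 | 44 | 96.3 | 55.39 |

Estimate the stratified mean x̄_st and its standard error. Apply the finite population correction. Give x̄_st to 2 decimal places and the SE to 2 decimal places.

x̄_st = Σ W_h x̄_h = (2350·135.4 + 2150·346.6 + 2650·80.3 + 1750·96.3)/8900 = 162.32584
V̂(x̄_st) = Σ W_h² (1 − n_h/N_h) s_h²/n_h, with W_h = N_h/N and N = 8900:
  stratum 1: (2350/8900)²·(1 − 535/2350)·85.47²/535 = 0.735255
  stratum 2: (2150/8900)²·(1 − 98/2150)·107.28²/98 = 6.54105
  stratum 3: (2650/8900)²·(1 − 528/2650)·47.21²/528 = 0.299671
  stratum 4: (1750/8900)²·(1 − 44/1750)·55.39²/44 = 2.62813
V̂(x̄_st) = 10.2041
SE(x̄_st) = √10.2041 = 3.19439

x̄_st ≈ 162.33, SE ≈ 3.19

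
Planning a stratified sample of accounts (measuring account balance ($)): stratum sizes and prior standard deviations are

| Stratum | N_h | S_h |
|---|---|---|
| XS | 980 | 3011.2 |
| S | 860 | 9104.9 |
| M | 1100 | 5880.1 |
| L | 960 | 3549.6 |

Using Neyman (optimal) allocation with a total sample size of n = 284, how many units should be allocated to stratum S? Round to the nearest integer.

Neyman allocation: n_h = n · N_h S_h / Σ N_i S_i, with n = 284.
  stratum XS: N_h·S_h = 980·3011.2 = 2950976.00
  stratum S: N_h·S_h = 860·9104.9 = 7830214.00
  stratum M: N_h·S_h = 1100·5880.1 = 6468110.00
  stratum L: N_h·S_h = 960·3549.6 = 3407616.00
Σ N_h S_h = 20656916.00
n for stratum S = 284·7830214.00/20656916.00 = 107.653 → 108

108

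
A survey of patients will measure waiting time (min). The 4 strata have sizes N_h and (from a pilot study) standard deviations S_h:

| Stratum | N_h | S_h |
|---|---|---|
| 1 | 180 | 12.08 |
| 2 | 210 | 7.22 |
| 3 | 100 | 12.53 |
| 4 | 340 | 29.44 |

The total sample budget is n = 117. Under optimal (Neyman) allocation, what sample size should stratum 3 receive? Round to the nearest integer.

Neyman allocation: n_h = n · N_h S_h / Σ N_i S_i, with n = 117.
  stratum 1: N_h·S_h = 180·12.08 = 2174.40
  stratum 2: N_h·S_h = 210·7.22 = 1516.20
  stratum 3: N_h·S_h = 100·12.53 = 1253.00
  stratum 4: N_h·S_h = 340·29.44 = 10009.60
Σ N_h S_h = 14953.20
n for stratum 3 = 117·1253.00/14953.20 = 9.804 → 10

10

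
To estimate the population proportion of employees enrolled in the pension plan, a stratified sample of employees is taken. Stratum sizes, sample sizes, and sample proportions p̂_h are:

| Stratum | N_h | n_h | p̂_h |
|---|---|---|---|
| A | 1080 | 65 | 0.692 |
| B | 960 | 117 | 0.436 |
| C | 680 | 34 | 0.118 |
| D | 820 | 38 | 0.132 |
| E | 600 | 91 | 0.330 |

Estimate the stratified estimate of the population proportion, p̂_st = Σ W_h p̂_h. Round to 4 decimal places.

p̂_st ≈ 0.3750

N = 4140; stratum weights W_h = N_h/N.
p̂_st = Σ W_h p̂_h = (1080·0.692 + 960·0.436 + 680·0.118 + 820·0.132 + 600·0.330)/4140 = 0.37498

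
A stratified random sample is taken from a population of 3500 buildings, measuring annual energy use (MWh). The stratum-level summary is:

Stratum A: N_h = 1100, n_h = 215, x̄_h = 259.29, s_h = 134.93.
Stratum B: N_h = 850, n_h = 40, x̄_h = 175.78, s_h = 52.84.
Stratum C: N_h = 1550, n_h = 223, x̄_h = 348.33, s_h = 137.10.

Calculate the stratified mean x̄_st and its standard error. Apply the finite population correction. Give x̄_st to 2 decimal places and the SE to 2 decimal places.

x̄_st ≈ 278.44, SE ≈ 4.98

x̄_st = Σ W_h x̄_h = (1100·259.29 + 850·175.78 + 1550·348.33)/3500 = 278.44100
V̂(x̄_st) = Σ W_h² (1 − n_h/N_h) s_h²/n_h, with W_h = N_h/N and N = 3500:
  stratum A: (1100/3500)²·(1 − 215/1100)·134.93²/215 = 6.72943
  stratum B: (850/3500)²·(1 − 40/850)·52.84²/40 = 3.92314
  stratum C: (1550/3500)²·(1 − 223/1550)·137.10²/223 = 14.1526
V̂(x̄_st) = 24.8052
SE(x̄_st) = √24.8052 = 4.98048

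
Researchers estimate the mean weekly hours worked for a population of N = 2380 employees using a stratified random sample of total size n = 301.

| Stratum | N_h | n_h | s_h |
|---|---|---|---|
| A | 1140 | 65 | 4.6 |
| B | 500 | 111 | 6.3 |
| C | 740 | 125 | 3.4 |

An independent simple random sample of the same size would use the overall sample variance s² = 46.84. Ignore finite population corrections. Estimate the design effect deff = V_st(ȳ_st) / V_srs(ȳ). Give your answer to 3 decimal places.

deff ≈ 0.639

V̂(ȳ_st) = Σ W_h² s_h²/n_h, with W_h = N_h/N and N = 2380:
  stratum A: (1140/2380)²·4.6²/65 = 0.0746892
  stratum B: (500/2380)²·6.3²/111 = 0.0157814
  stratum C: (740/2380)²·3.4²/125 = 0.00894041
V_st = 0.099411
V_srs = s²/n = 46.84/301 = 0.155615
deff = V_st / V_srs = 0.099411/0.155615 = 0.6388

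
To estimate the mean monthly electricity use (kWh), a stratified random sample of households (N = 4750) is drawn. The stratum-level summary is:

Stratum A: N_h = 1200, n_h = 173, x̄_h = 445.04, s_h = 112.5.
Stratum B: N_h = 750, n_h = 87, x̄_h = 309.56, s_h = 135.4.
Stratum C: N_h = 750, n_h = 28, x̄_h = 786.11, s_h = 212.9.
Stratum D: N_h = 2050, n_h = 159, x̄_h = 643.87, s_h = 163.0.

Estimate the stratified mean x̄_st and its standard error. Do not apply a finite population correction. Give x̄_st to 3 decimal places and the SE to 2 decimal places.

x̄_st = Σ W_h x̄_h = (1200·445.04 + 750·309.56 + 750·786.11 + 2050·643.87)/4750 = 563.31242
V̂(x̄_st) = Σ W_h² s_h²/n_h, with W_h = N_h/N and N = 4750:
  stratum A: (1200/4750)²·112.5²/173 = 4.66911
  stratum B: (750/4750)²·135.4²/87 = 5.25356
  stratum C: (750/4750)²·212.9²/28 = 40.3579
  stratum D: (2050/4750)²·163.0²/159 = 31.1242
V̂(x̄_st) = 81.4048
SE(x̄_st) = √81.4048 = 9.02246

x̄_st ≈ 563.312, SE ≈ 9.02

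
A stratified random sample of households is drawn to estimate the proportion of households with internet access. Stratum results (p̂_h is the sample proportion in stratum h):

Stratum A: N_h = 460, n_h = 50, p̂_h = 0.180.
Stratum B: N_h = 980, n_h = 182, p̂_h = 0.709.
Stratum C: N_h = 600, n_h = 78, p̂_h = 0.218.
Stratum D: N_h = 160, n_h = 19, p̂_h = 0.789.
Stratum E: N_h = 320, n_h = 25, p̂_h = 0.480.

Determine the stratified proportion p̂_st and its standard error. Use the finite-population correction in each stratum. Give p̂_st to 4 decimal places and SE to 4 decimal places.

N = 2520; stratum weights W_h = N_h/N.
p̂_st = Σ W_h p̂_h = (460·0.180 + 980·0.709 + 600·0.218 + 160·0.789 + 320·0.480)/2520 = 0.47153
V̂(p̂_st) = Σ W_h² (1 − n_h/N_h) p̂_h(1−p̂_h)/(n_h−1):
  stratum A: (460/2520)²·(1 − 50/460)·0.180·0.820/49 = 8.94604e-05
  stratum B: (980/2520)²·(1 − 182/980)·0.709·0.291/181 = 0.000140375
  stratum C: (600/2520)²·(1 − 78/600)·0.218·0.782/77 = 0.000109193
  stratum D: (160/2520)²·(1 − 19/160)·0.789·0.211/18 = 3.28568e-05
  stratum E: (320/2520)²·(1 − 25/320)·0.480·0.520/24 = 0.000154598
V̂(p̂_st) = 0.000526483; SE = √V̂ = 0.0229452

p̂_st ≈ 0.4715, SE ≈ 0.0229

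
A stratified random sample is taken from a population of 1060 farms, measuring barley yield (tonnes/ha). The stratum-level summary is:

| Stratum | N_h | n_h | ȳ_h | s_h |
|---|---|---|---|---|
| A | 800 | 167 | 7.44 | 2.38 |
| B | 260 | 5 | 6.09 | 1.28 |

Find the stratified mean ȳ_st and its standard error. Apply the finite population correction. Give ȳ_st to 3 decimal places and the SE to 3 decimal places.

ȳ_st = Σ W_h ȳ_h = (800·7.44 + 260·6.09)/1060 = 7.10887
V̂(ȳ_st) = Σ W_h² (1 − n_h/N_h) s_h²/n_h, with W_h = N_h/N and N = 1060:
  stratum A: (800/1060)²·(1 − 167/800)·2.38²/167 = 0.0152869
  stratum B: (260/1060)²·(1 − 5/260)·1.28²/5 = 0.0193353
V̂(ȳ_st) = 0.0346222
SE(ȳ_st) = √0.0346222 = 0.186071

ȳ_st ≈ 7.109, SE ≈ 0.186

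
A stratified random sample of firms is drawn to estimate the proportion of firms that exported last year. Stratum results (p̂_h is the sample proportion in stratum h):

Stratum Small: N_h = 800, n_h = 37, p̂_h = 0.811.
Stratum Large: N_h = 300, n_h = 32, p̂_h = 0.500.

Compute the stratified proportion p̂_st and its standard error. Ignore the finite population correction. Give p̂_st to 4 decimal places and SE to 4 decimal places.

p̂_st ≈ 0.7262, SE ≈ 0.0534

N = 1100; stratum weights W_h = N_h/N.
p̂_st = Σ W_h p̂_h = (800·0.811 + 300·0.500)/1100 = 0.72618
V̂(p̂_st) = Σ W_h² p̂_h(1−p̂_h)/(n_h−1):
  stratum Small: (800/1100)²·0.811·0.189/36 = 0.00225203
  stratum Large: (300/1100)²·0.500·0.500/31 = 0.00059984
V̂(p̂_st) = 0.00285187; SE = √V̂ = 0.0534029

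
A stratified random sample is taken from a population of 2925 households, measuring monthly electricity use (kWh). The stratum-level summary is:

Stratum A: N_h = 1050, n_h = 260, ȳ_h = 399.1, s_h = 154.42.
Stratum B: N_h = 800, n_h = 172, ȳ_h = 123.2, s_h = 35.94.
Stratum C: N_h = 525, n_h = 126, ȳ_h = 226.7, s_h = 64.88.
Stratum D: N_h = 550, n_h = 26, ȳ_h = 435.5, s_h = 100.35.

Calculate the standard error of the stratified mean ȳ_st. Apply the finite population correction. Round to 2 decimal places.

V̂(ȳ_st) = Σ W_h² (1 − n_h/N_h) s_h²/n_h, with W_h = N_h/N and N = 2925:
  stratum A: (1050/2925)²·(1 − 260/1050)·154.42²/260 = 8.89198
  stratum B: (800/2925)²·(1 − 172/800)·35.94²/172 = 0.440987
  stratum C: (525/2925)²·(1 − 126/525)·64.88²/126 = 0.817959
  stratum D: (550/2925)²·(1 − 26/550)·100.35²/26 = 13.0468
V̂(ȳ_st) = 23.1977
SE(ȳ_st) = √23.1977 = 4.8164

SE(ȳ_st) ≈ 4.82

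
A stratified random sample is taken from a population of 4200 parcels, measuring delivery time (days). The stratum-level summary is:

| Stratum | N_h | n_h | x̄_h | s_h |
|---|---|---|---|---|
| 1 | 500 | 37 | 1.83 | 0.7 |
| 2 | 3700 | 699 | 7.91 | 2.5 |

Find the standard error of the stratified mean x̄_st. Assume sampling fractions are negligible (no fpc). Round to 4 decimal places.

SE(x̄_st) ≈ 0.0844

V̂(x̄_st) = Σ W_h² s_h²/n_h, with W_h = N_h/N and N = 4200:
  stratum 1: (500/4200)²·0.7²/37 = 0.000187688
  stratum 2: (3700/4200)²·2.5²/699 = 0.00693917
V̂(x̄_st) = 0.00712686
SE(x̄_st) = √0.00712686 = 0.0844207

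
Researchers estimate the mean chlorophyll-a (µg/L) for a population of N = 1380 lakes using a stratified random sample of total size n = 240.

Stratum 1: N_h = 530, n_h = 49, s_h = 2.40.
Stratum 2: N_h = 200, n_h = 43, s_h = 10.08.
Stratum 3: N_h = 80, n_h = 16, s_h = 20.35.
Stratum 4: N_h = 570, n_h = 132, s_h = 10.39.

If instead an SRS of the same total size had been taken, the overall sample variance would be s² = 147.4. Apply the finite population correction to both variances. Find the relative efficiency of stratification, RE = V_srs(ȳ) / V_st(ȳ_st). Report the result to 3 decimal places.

V̂(ȳ_st) = Σ W_h² (1 − n_h/N_h) s_h²/n_h, with W_h = N_h/N and N = 1380:
  stratum 1: (530/1380)²·(1 − 49/530)·2.40²/49 = 0.0157358
  stratum 2: (200/1380)²·(1 − 43/200)·10.08²/43 = 0.0389605
  stratum 3: (80/1380)²·(1 − 16/80)·20.35²/16 = 0.0695858
  stratum 4: (570/1380)²·(1 − 132/570)·10.39²/132 = 0.107213
V_st = 0.231495
V_srs = (1 − 240/1380)·147.4/240 = 0.507355
Relative efficiency = V_srs / V_st = 0.507355/0.231495 = 2.1916

RE ≈ 2.192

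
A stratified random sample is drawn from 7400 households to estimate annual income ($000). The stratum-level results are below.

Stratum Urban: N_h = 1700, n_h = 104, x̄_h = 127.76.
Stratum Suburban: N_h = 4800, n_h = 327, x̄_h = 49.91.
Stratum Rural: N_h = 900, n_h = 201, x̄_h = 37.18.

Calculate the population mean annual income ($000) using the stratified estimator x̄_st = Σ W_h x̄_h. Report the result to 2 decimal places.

x̄_st ≈ 66.25

N = Σ N_h = 7400. Stratum weights W_h = N_h/N.
x̄_st = (1700·127.76 + 4800·49.91 + 900·37.18) / 7400 = 66.2462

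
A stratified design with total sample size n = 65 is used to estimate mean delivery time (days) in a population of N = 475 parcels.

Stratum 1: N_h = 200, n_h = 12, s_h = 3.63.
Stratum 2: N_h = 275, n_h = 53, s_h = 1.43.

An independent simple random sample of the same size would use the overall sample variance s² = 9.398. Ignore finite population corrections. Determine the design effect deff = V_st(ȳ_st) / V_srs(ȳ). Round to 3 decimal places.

V̂(ȳ_st) = Σ W_h² s_h²/n_h, with W_h = N_h/N and N = 475:
  stratum 1: (200/475)²·3.63²/12 = 0.194673
  stratum 2: (275/475)²·1.43²/53 = 0.0129323
V_st = 0.207605
V_srs = s²/n = 9.398/65 = 0.144585
deff = V_st / V_srs = 0.207605/0.144585 = 1.4359

deff ≈ 1.436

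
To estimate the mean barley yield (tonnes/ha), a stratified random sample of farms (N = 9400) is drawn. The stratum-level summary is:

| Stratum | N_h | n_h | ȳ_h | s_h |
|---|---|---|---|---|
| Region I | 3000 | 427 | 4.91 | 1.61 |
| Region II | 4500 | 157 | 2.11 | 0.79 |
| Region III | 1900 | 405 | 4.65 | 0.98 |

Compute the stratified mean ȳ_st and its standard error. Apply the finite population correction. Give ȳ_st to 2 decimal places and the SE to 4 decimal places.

ȳ_st = Σ W_h ȳ_h = (3000·4.91 + 4500·2.11 + 1900·4.65)/9400 = 3.51702
V̂(ȳ_st) = Σ W_h² (1 − n_h/N_h) s_h²/n_h, with W_h = N_h/N and N = 9400:
  stratum Region I: (3000/9400)²·(1 − 427/3000)·1.61²/427 = 0.000530309
  stratum Region II: (4500/9400)²·(1 − 157/4500)·0.79²/157 = 0.000879227
  stratum Region III: (1900/9400)²·(1 − 405/1900)·0.98²/405 = 7.62318e-05
V̂(ȳ_st) = 0.00148577
SE(ȳ_st) = √0.00148577 = 0.0385457

ȳ_st ≈ 3.52, SE ≈ 0.0385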